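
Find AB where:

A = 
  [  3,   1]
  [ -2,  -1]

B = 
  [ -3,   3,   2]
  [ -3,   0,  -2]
AB = 
  [-12,   9,   4]
  [  9,  -6,  -2]

A is 2×2 and B is 2×3, so AB is 2×3. Each entry is (row of A)·(column of B):
AB[1,1] = (3)(-3) + (1)(-3) = -12
AB[1,2] = (3)(3) + (1)(0) = 9
AB[1,3] = (3)(2) + (1)(-2) = 4
AB[2,1] = (-2)(-3) + (-1)(-3) = 9
AB[2,2] = (-2)(3) + (-1)(0) = -6
AB[2,3] = (-2)(2) + (-1)(-2) = -2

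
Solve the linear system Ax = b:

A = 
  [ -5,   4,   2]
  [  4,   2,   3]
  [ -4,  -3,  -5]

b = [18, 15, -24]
Row reduce the augmented matrix [A|b]:
R2 → R2 + (4/5)·R1
R3 → R3 - (4/5)·R1
R3 → R3 + (31/26)·R2
REF = 
  [    -5,      4,      2,     18]
  [     0,   26/5,   23/5,  147/5]
  [     0,      0, -29/26, -87/26]

Back-substitution:
x₃ = (-87/26) / (-29/26) = 3
x₂ = (147/5 - (23/5)(3)) / (26/5) = 3
x₁ = (18 - (4)(3) - (2)(3)) / (-5) = 0

x = [0, 3, 3]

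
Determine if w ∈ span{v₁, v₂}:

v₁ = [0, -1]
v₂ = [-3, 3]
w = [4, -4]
Yes

Form the augmented matrix and row-reduce:
[v₁|v₂|w] = 
  [  0,  -3,   4]
  [ -1,   3,  -4]
Swap R1 ↔ R2
REF = 
  [ -1,   3,  -4]
  [  0,  -3,   4]

No row of the form [0 0 | nonzero], so the system is consistent. Back-substitution gives c₁ = 0, c₂ = -4/3: w = (0)·v₁ + (-4/3)·v₂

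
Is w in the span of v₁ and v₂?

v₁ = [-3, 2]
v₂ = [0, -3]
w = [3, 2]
Yes

Form the augmented matrix and row-reduce:
[v₁|v₂|w] = 
  [ -3,   0,   3]
  [  2,  -3,   2]
R2 → R2 + (2/3)·R1
REF = 
  [ -3,   0,   3]
  [  0,  -3,   4]

No row of the form [0 0 | nonzero], so the system is consistent. Back-substitution gives c₁ = -1, c₂ = -4/3: w = (-1)·v₁ + (-4/3)·v₂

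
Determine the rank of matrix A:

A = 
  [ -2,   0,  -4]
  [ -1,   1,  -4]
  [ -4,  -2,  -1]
Row reduce:
R2 → R2 - (1/2)·R1
R3 → R3 - (2)·R1
R3 → R3 + (2)·R2
REF = 
  [ -2,   0,  -4]
  [  0,   1,  -2]
  [  0,   0,   3]
Pivot columns: 1, 2, 3 → 3 pivots.

rank(A) = 3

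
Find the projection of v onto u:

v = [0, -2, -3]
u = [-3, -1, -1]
proj_u(v) = [-15/11, -5/11, -5/11]

v·u = (0)(-3) + (-2)(-1) + (-3)(-1) = 5
u·u = (-3)² + (-1)² + (-1)² = 11
proj_u(v) = (v·u / u·u) × u = (5/11) × u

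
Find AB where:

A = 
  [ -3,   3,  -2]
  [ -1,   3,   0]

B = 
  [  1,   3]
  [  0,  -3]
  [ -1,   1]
AB = 
  [ -1, -20]
  [ -1, -12]

A is 2×3 and B is 3×2, so AB is 2×2. Each entry is (row of A)·(column of B):
AB[1,1] = (-3)(1) + (3)(0) + (-2)(-1) = -1
AB[1,2] = (-3)(3) + (3)(-3) + (-2)(1) = -20
AB[2,1] = (-1)(1) + (3)(0) + (0)(-1) = -1
AB[2,2] = (-1)(3) + (3)(-3) + (0)(1) = -12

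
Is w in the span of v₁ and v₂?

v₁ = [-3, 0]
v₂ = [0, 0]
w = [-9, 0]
Yes

Form the augmented matrix and row-reduce:
[v₁|v₂|w] = 
  [ -3,   0,  -9]
  [  0,   0,   0]
(already in echelon form — no row operations needed)

No row of the form [0 0 | nonzero], so the system is consistent. Back-substitution gives c₁ = 3, c₂ = 0: w = (3)·v₁ + (0)·v₂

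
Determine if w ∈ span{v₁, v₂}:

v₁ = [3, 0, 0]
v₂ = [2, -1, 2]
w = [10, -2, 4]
Yes

Form the augmented matrix and row-reduce:
[v₁|v₂|w] = 
  [  3,   2,  10]
  [  0,  -1,  -2]
  [  0,   2,   4]
R3 → R3 + (2)·R2
REF = 
  [  3,   2,  10]
  [  0,  -1,  -2]
  [  0,   0,   0]

No row of the form [0 0 | nonzero], so the system is consistent. Back-substitution gives c₁ = 2, c₂ = 2: w = (2)·v₁ + (2)·v₂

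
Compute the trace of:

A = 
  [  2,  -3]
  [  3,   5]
7

tr(A) = 2 + 5 = 7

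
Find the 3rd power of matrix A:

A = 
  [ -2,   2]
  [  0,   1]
A² = A·A:
A²[1,1] = (-2)(-2) + (2)(0) = 4
A²[1,2] = (-2)(2) + (2)(1) = -2
A²[2,1] = (0)(-2) + (1)(0) = 0
A²[2,2] = (0)(2) + (1)(1) = 1
A² = 
  [  4,  -2]
  [  0,   1]

A^3 = A^2·A:
A^3[1,1] = (4)(-2) + (-2)(0) = -8
A^3[1,2] = (4)(2) + (-2)(1) = 6
A^3[2,1] = (0)(-2) + (1)(0) = 0
A^3[2,2] = (0)(2) + (1)(1) = 1
A^3 = 
  [ -8,   6]
  [  0,   1]

Therefore
A^3 = 
  [ -8,   6]
  [  0,   1]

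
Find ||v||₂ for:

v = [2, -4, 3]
5.385

||v||₂ = √((2)² + (-4)² + (3)²) = √29 = 5.385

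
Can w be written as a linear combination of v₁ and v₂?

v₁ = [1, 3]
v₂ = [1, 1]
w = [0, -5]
Yes

Form the augmented matrix and row-reduce:
[v₁|v₂|w] = 
  [  1,   1,   0]
  [  3,   1,  -5]
R2 → R2 - (3)·R1
REF = 
  [  1,   1,   0]
  [  0,  -2,  -5]

No row of the form [0 0 | nonzero], so the system is consistent. Back-substitution gives c₁ = -5/2, c₂ = 5/2: w = (-5/2)·v₁ + (5/2)·v₂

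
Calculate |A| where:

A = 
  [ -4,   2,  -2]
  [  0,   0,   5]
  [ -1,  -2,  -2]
Cofactor expansion along row 1:
det(A) = (-4)·((0)(-2) - (5)(-2)) - (2)·((0)(-2) - (5)(-1)) + (-2)·((0)(-2) - (0)(-1))
  = (-4)(10) - (2)(5) + (-2)(0)
  = -50

det(A) = -50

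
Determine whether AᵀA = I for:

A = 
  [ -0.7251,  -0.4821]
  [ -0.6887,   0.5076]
No

AᵀA = 
  [  1.0001,   0]
  [  0,   0.4901]
≠ I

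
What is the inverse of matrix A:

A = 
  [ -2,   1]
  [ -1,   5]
det(A) = (-2)(5) - (1)(-1) = -9
For a 2×2 matrix, A⁻¹ = (1/det(A)) · [[d, -b], [-c, a]]
    = (-1/9) · [[5, -1], [1, -2]]

A⁻¹ = 
  [-5/9,  1/9]
  [-1/9,  2/9]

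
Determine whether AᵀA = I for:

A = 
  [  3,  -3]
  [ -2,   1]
No

AᵀA = 
  [ 13, -11]
  [-11,  10]
≠ I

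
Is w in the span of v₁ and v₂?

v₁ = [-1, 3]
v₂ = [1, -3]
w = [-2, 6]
Yes

Form the augmented matrix and row-reduce:
[v₁|v₂|w] = 
  [ -1,   1,  -2]
  [  3,  -3,   6]
R2 → R2 + (3)·R1
REF = 
  [ -1,   1,  -2]
  [  0,   0,   0]

No row of the form [0 0 | nonzero], so the system is consistent. Back-substitution gives c₁ = 2, c₂ = 0: w = (2)·v₁ + (0)·v₂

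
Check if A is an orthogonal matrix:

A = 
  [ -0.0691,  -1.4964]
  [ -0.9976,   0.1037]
No

AᵀA = 
  [  1,   0]
  [  0,   2.2500]
≠ I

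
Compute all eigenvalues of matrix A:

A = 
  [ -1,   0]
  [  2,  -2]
tr(A) = -3, det(A) = 2
Characteristic polynomial: λ² - tr(A)λ + det(A) = λ² + 3λ + 2
λ² + 3λ + 2 = (λ + 2)(λ + 1)

λ = -1, -2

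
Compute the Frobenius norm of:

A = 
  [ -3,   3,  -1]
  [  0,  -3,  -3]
||A||_F = 6.083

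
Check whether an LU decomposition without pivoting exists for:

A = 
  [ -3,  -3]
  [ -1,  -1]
Yes.
A[1,1] = -3 ≠ 0, so Gaussian elimination proceeds without a row swap: multiplier ℓ₂₁ = (-1)/(-3) = 1/3, and U[2,2] = -1 - (1/3)(-3) = 0.
L = 
  [  1,   0]
  [1/3,   1]
U = 
  [ -3,  -3]
  [  0,   0]
Check row 2 of LU: [(1/3)(-3), (1/3)(-3) + 0] = [-1, -1] = row 2 of A ✓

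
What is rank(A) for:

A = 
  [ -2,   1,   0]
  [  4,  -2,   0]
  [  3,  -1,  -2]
Row reduce:
R2 → R2 + (2)·R1
R3 → R3 + (3/2)·R1
Swap R2 ↔ R3
REF = 
  [ -2,   1,   0]
  [  0, 1/2,  -2]
  [  0,   0,   0]
Pivot columns: 1, 2 → 2 pivots.

rank(A) = 2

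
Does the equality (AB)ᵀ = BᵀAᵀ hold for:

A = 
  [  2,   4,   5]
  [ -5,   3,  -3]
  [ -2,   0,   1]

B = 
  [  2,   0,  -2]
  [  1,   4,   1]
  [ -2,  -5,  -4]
Yes

(AB)ᵀ = 
  [ -2,  -1,  -6]
  [ -9,  27,  -5]
  [-20,  25,   0]

BᵀAᵀ = 
  [ -2,  -1,  -6]
  [ -9,  27,  -5]
  [-20,  25,   0]

Both sides are equal — this is the standard identity (AB)ᵀ = BᵀAᵀ, which holds for all A, B.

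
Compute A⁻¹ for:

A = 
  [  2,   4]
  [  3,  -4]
det(A) = (2)(-4) - (4)(3) = -20
For a 2×2 matrix, A⁻¹ = (1/det(A)) · [[d, -b], [-c, a]]
    = (-1/20) · [[-4, -4], [-3, 2]]

A⁻¹ = 
  [  1/5,   1/5]
  [ 3/20, -1/10]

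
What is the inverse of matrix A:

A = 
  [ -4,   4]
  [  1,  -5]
det(A) = (-4)(-5) - (4)(1) = 16
For a 2×2 matrix, A⁻¹ = (1/det(A)) · [[d, -b], [-c, a]]
    = (1/16) · [[-5, -4], [-1, -4]]

A⁻¹ = 
  [-5/16,  -1/4]
  [-1/16,  -1/4]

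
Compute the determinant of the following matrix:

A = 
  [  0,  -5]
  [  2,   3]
For a 2×2 matrix, det = ad - bc = (0)(3) - (-5)(2) = 10

det(A) = 10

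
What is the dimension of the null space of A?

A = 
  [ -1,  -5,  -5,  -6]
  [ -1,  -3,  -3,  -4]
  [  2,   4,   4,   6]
nullity(A) = 2

Row reduce:
R2 → R2 - (1)·R1
R3 → R3 + (2)·R1
R3 → R3 + (3)·R2
REF = 
  [ -1,  -5,  -5,  -6]
  [  0,   2,   2,   2]
  [  0,   0,   0,   0]
Pivot columns: 1, 2 → 2 pivots.
rank(A) = 2, so nullity(A) = 4 - 2 = 2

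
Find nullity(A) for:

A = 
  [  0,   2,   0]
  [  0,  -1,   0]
nullity(A) = 2

Row reduce:
R2 → R2 + (1/2)·R1
REF = 
  [  0,   2,   0]
  [  0,   0,   0]
Pivot columns: 2 → 1 pivot.
rank(A) = 1, so nullity(A) = 3 - 1 = 2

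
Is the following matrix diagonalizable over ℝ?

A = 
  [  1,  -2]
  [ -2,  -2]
Yes

tr(A) = -1, det(A) = -6
Characteristic polynomial: λ² - tr(A)λ + det(A) = λ² + λ - 6
λ² + λ - 6 = (λ + 3)(λ - 2)
Eigenvalues: 2, -3
λ=-3: alg. mult. = 1, geom. mult. = 2 - rank(A - (-3)I) = 2 - 1 = 1
λ=2: alg. mult. = 1, geom. mult. = 2 - rank(A - (2)I) = 2 - 1 = 1
Sum of geometric multiplicities equals n, so A has n independent eigenvectors.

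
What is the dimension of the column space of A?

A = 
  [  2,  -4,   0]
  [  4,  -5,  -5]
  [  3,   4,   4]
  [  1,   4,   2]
Row reduce:
R2 → R2 - (2)·R1
R3 → R3 - (3/2)·R1
R4 → R4 - (1/2)·R1
R3 → R3 - (10/3)·R2
R4 → R4 - (2)·R2
R4 → R4 - (18/31)·R3
REF = 
  [   2,   -4,    0]
  [   0,    3,   -5]
  [   0,    0, 62/3]
  [   0,    0,    0]
Pivot columns: 1, 2, 3 → 3 pivots.
dim(Col(A)) = number of pivot columns = 3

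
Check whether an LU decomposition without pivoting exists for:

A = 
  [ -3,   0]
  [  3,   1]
Yes.
A[1,1] = -3 ≠ 0, so Gaussian elimination proceeds without a row swap: multiplier ℓ₂₁ = (3)/(-3) = -1, and U[2,2] = 1 - (-1)(0) = 1.
L = 
  [  1,   0]
  [ -1,   1]
U = 
  [ -3,   0]
  [  0,   1]
Check row 2 of LU: [(-1)(-3), (-1)(0) + 1] = [3, 1] = row 2 of A ✓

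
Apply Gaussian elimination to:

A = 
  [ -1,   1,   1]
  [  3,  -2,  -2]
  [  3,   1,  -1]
Row operations:
R2 → R2 + (3)·R1
R3 → R3 + (3)·R1
R3 → R3 - (4)·R2

Resulting echelon form:
REF = 
  [ -1,   1,   1]
  [  0,   1,   1]
  [  0,   0,  -2]

Rank = 3 (number of non-zero pivot rows).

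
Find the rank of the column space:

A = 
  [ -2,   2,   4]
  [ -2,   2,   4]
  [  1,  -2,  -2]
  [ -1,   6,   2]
Row reduce:
R2 → R2 - (1)·R1
R3 → R3 + (1/2)·R1
R4 → R4 - (1/2)·R1
Swap R2 ↔ R3
R4 → R4 + (5)·R2
REF = 
  [ -2,   2,   4]
  [  0,  -1,   0]
  [  0,   0,   0]
  [  0,   0,   0]
Pivot columns: 1, 2 → 2 pivots.
dim(Col(A)) = number of pivot columns = 2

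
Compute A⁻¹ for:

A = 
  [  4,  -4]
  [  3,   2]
det(A) = (4)(2) - (-4)(3) = 20
For a 2×2 matrix, A⁻¹ = (1/det(A)) · [[d, -b], [-c, a]]
    = (1/20) · [[2, 4], [-3, 4]]

A⁻¹ = 
  [ 1/10,   1/5]
  [-3/20,   1/5]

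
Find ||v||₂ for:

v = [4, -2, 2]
4.899

||v||₂ = √((4)² + (-2)² + (2)²) = √24 = 4.899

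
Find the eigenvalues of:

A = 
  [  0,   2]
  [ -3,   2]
λ = 1 + i√5, 1 - i√5  (≈ 1 + 2.236i, 1 - 2.236i)

tr(A) = 2, det(A) = 6
Characteristic polynomial: λ² - tr(A)λ + det(A) = λ² - 2λ + 6
λ² - 2λ + 6 = 0  ⇒  λ = (2 ± √((-2)² - 4·(6)))/2 = (2 ± √(-20))/2
  = 1 + i√5,  1 - i√5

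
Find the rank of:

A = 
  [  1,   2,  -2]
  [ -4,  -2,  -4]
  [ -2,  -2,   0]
rank(A) = 2

Row reduce:
R2 → R2 + (4)·R1
R3 → R3 + (2)·R1
R3 → R3 - (1/3)·R2
REF = 
  [  1,   2,  -2]
  [  0,   6, -12]
  [  0,   0,   0]
Pivot columns: 1, 2 → 2 pivots.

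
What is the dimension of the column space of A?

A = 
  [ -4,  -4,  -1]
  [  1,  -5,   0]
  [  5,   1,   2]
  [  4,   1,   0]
Row reduce:
R2 → R2 + (1/4)·R1
R3 → R3 + (5/4)·R1
R4 → R4 + (1)·R1
R3 → R3 - (2/3)·R2
R4 → R4 - (1/2)·R2
R4 → R4 + (21/22)·R3
REF = 
  [   -4,    -4,    -1]
  [    0,    -6,  -1/4]
  [    0,     0, 11/12]
  [    0,     0,     0]
Pivot columns: 1, 2, 3 → 3 pivots.
dim(Col(A)) = number of pivot columns = 3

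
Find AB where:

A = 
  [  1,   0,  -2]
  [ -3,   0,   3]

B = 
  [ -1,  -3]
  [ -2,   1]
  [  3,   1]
A is 2×3 and B is 3×2, so AB is 2×2. Each entry is (row of A)·(column of B):
AB[1,1] = (1)(-1) + (0)(-2) + (-2)(3) = -7
AB[1,2] = (1)(-3) + (0)(1) + (-2)(1) = -5
AB[2,1] = (-3)(-1) + (0)(-2) + (3)(3) = 12
AB[2,2] = (-3)(-3) + (0)(1) + (3)(1) = 12

AB = 
  [ -7,  -5]
  [ 12,  12]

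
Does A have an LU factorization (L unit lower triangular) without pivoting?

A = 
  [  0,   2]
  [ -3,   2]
No.
A[1,1] = 0 but A[2,1] = -3 ≠ 0. Any LU with L unit lower triangular has (LU)[1,1] = U[1,1] and (LU)[2,1] = L[2,1]·U[1,1]; matching A forces U[1,1] = 0, which then forces (LU)[2,1] = 0 ≠ -3. A row swap (pivoting) is required.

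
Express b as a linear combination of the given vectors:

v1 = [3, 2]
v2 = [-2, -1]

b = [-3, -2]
c1 = -1, c2 = 0

b = -1·v1 + 0·v2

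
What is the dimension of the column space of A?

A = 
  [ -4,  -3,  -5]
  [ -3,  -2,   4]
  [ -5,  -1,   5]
dim(Col(A)) = 3

Row reduce:
R2 → R2 - (3/4)·R1
R3 → R3 - (5/4)·R1
R3 → R3 - (11)·R2
REF = 
  [  -4,   -3,   -5]
  [   0,  1/4, 31/4]
  [   0,    0,  -74]
Pivot columns: 1, 2, 3 → 3 pivots.
dim(Col(A)) = number of pivot columns = 3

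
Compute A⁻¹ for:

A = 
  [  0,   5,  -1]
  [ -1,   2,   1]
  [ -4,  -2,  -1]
det(A) = (0)·((2)(-1) - (1)(-2)) - (5)·((-1)(-1) - (1)(-4)) + (-1)·((-1)(-2) - (2)(-4))
  = (0)(0) - (5)(5) + (-1)(10)
  = -35
det(A) = -35 ≠ 0, so A is invertible.

Cofactors Cᵢⱼ = (-1)ⁱ⁺ʲ·Mᵢⱼ:
C = 
  [  0,  -5,  10]
  [  7,  -4, -20]
  [  7,   1,   5]

adj(A) = Cᵀ:
adj(A) = 
  [  0,   7,   7]
  [ -5,  -4,   1]
  [ 10, -20,   5]

A⁻¹ = (-1/35) · adj(A):
A⁻¹ = 
  [    0,  -1/5,  -1/5]
  [  1/7,  4/35, -1/35]
  [ -2/7,   4/7,  -1/7]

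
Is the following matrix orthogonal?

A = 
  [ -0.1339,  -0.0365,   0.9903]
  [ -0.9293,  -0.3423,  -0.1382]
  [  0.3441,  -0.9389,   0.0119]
Yes

AᵀA = 
  [  0.9999,  -0.0001,  -0.0001]
  [ -0.0001,   1,   0]
  [ -0.0001,   0,   0.9999]
≈ I (equal to I up to the 4-dp rounding of the entries)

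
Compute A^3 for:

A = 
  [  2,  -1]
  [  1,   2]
A² = A·A:
A²[1,1] = (2)(2) + (-1)(1) = 3
A²[1,2] = (2)(-1) + (-1)(2) = -4
A²[2,1] = (1)(2) + (2)(1) = 4
A²[2,2] = (1)(-1) + (2)(2) = 3
A² = 
  [  3,  -4]
  [  4,   3]

A^3 = A^2·A:
A^3[1,1] = (3)(2) + (-4)(1) = 2
A^3[1,2] = (3)(-1) + (-4)(2) = -11
A^3[2,1] = (4)(2) + (3)(1) = 11
A^3[2,2] = (4)(-1) + (3)(2) = 2
A^3 = 
  [  2, -11]
  [ 11,   2]

Therefore
A^3 = 
  [  2, -11]
  [ 11,   2]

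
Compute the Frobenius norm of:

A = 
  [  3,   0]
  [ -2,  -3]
||A||_F = 4.69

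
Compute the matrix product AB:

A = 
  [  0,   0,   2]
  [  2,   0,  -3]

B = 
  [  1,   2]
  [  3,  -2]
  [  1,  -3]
A is 2×3 and B is 3×2, so AB is 2×2. Each entry is (row of A)·(column of B):
AB[1,1] = (0)(1) + (0)(3) + (2)(1) = 2
AB[1,2] = (0)(2) + (0)(-2) + (2)(-3) = -6
AB[2,1] = (2)(1) + (0)(3) + (-3)(1) = -1
AB[2,2] = (2)(2) + (0)(-2) + (-3)(-3) = 13

AB = 
  [  2,  -6]
  [ -1,  13]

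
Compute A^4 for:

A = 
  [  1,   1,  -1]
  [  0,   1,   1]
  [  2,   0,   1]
A² = A·A:
A²[1,1] = (1)(1) + (1)(0) + (-1)(2) = -1
A²[1,2] = (1)(1) + (1)(1) + (-1)(0) = 2
A²[1,3] = (1)(-1) + (1)(1) + (-1)(1) = -1
A²[2,1] = (0)(1) + (1)(0) + (1)(2) = 2
A²[2,2] = (0)(1) + (1)(1) + (1)(0) = 1
A²[2,3] = (0)(-1) + (1)(1) + (1)(1) = 2
A²[3,1] = (2)(1) + (0)(0) + (1)(2) = 4
A²[3,2] = (2)(1) + (0)(1) + (1)(0) = 2
A²[3,3] = (2)(-1) + (0)(1) + (1)(1) = -1
A² = 
  [ -1,   2,  -1]
  [  2,   1,   2]
  [  4,   2,  -1]

A^3 = A^2·A:
A^3[1,1] = (-1)(1) + (2)(0) + (-1)(2) = -3
A^3[1,2] = (-1)(1) + (2)(1) + (-1)(0) = 1
A^3[1,3] = (-1)(-1) + (2)(1) + (-1)(1) = 2
A^3[2,1] = (2)(1) + (1)(0) + (2)(2) = 6
A^3[2,2] = (2)(1) + (1)(1) + (2)(0) = 3
A^3[2,3] = (2)(-1) + (1)(1) + (2)(1) = 1
A^3[3,1] = (4)(1) + (2)(0) + (-1)(2) = 2
A^3[3,2] = (4)(1) + (2)(1) + (-1)(0) = 6
A^3[3,3] = (4)(-1) + (2)(1) + (-1)(1) = -3
A^3 = 
  [ -3,   1,   2]
  [  6,   3,   1]
  [  2,   6,  -3]

A^4 = A^3·A:
A^4[1,1] = (-3)(1) + (1)(0) + (2)(2) = 1
A^4[1,2] = (-3)(1) + (1)(1) + (2)(0) = -2
A^4[1,3] = (-3)(-1) + (1)(1) + (2)(1) = 6
A^4[2,1] = (6)(1) + (3)(0) + (1)(2) = 8
A^4[2,2] = (6)(1) + (3)(1) + (1)(0) = 9
A^4[2,3] = (6)(-1) + (3)(1) + (1)(1) = -2
A^4[3,1] = (2)(1) + (6)(0) + (-3)(2) = -4
A^4[3,2] = (2)(1) + (6)(1) + (-3)(0) = 8
A^4[3,3] = (2)(-1) + (6)(1) + (-3)(1) = 1
A^4 = 
  [  1,  -2,   6]
  [  8,   9,  -2]
  [ -4,   8,   1]

Therefore
A^4 = 
  [  1,  -2,   6]
  [  8,   9,  -2]
  [ -4,   8,   1]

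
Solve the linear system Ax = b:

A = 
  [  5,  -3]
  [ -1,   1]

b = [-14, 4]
x = [-1, 3]

Row reduce the augmented matrix [A|b]:
R2 → R2 + (1/5)·R1
REF = 
  [  5,  -3, -14]
  [  0, 2/5, 6/5]

Back-substitution:
x₂ = (6/5) / (2/5) = 3
x₁ = (-14 - (-3)(3)) / 5 = -1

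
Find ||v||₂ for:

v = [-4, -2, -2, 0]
4.899

||v||₂ = √((-4)² + (-2)² + (-2)² + (0)²) = √24 = 4.899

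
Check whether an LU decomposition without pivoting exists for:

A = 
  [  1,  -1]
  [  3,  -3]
Yes.
A[1,1] = 1 ≠ 0, so Gaussian elimination proceeds without a row swap: multiplier ℓ₂₁ = (3)/(1) = 3, and U[2,2] = -3 - (3)(-1) = 0.
L = 
  [  1,   0]
  [  3,   1]
U = 
  [  1,  -1]
  [  0,   0]
Check row 2 of LU: [(3)(1), (3)(-1) + 0] = [3, -3] = row 2 of A ✓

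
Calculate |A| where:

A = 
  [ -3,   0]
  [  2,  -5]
For a 2×2 matrix, det = ad - bc = (-3)(-5) - (0)(2) = 15

det(A) = 15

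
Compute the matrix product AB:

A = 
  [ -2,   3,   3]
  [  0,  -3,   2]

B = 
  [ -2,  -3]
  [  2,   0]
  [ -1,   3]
AB = 
  [  7,  15]
  [ -8,   6]

A is 2×3 and B is 3×2, so AB is 2×2. Each entry is (row of A)·(column of B):
AB[1,1] = (-2)(-2) + (3)(2) + (3)(-1) = 7
AB[1,2] = (-2)(-3) + (3)(0) + (3)(3) = 15
AB[2,1] = (0)(-2) + (-3)(2) + (2)(-1) = -8
AB[2,2] = (0)(-3) + (-3)(0) + (2)(3) = 6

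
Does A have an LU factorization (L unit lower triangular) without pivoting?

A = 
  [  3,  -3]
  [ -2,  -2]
Yes.
A[1,1] = 3 ≠ 0, so Gaussian elimination proceeds without a row swap: multiplier ℓ₂₁ = (-2)/(3) = -2/3, and U[2,2] = -2 - (-2/3)(-3) = -4.
L = 
  [   1,    0]
  [-2/3,    1]
U = 
  [  3,  -3]
  [  0,  -4]
Check row 2 of LU: [(-2/3)(3), (-2/3)(-3) + (-4)] = [-2, -2] = row 2 of A ✓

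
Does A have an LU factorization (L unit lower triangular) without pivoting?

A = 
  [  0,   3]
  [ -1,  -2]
No.
A[1,1] = 0 but A[2,1] = -1 ≠ 0. Any LU with L unit lower triangular has (LU)[1,1] = U[1,1] and (LU)[2,1] = L[2,1]·U[1,1]; matching A forces U[1,1] = 0, which then forces (LU)[2,1] = 0 ≠ -1. A row swap (pivoting) is required.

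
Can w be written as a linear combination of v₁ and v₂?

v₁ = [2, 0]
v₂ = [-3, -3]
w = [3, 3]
Yes

Form the augmented matrix and row-reduce:
[v₁|v₂|w] = 
  [  2,  -3,   3]
  [  0,  -3,   3]
(already in echelon form — no row operations needed)

No row of the form [0 0 | nonzero], so the system is consistent. Back-substitution gives c₁ = 0, c₂ = -1: w = (0)·v₁ + (-1)·v₂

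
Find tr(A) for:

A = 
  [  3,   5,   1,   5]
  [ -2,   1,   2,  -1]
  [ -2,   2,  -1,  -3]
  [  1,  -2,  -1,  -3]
0

tr(A) = 3 + 1 + -1 + -3 = 0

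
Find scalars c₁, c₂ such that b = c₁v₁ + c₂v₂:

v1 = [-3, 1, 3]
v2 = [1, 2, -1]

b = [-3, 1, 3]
c1 = 1, c2 = 0

b = 1·v1 + 0·v2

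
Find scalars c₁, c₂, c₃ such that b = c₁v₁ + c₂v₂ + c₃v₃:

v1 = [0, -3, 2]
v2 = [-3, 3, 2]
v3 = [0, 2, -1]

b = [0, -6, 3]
c1 = 0, c2 = 0, c3 = -3

b = 0·v1 + 0·v2 + -3·v3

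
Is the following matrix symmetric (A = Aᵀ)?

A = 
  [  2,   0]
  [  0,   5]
Yes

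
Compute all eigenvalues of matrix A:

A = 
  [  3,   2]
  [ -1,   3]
λ = 3 + i√2, 3 - i√2  (≈ 3 + 1.414i, 3 - 1.414i)

tr(A) = 6, det(A) = 11
Characteristic polynomial: λ² - tr(A)λ + det(A) = λ² - 6λ + 11
λ² - 6λ + 11 = 0  ⇒  λ = (6 ± √((-6)² - 4·(11)))/2 = (6 ± √(-8))/2
  = 3 + i√2,  3 - i√2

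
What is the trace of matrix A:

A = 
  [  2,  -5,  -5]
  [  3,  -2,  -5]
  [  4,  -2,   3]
3

tr(A) = 2 + -2 + 3 = 3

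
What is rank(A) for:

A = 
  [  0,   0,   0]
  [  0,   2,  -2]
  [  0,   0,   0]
Row reduce:
Swap R1 ↔ R2
REF = 
  [  0,   2,  -2]
  [  0,   0,   0]
  [  0,   0,   0]
Pivot columns: 2 → 1 pivot.

rank(A) = 1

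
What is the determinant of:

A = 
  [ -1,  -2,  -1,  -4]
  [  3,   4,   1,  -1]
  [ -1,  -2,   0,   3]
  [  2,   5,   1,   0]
-1

Cofactor expansion along row 1: det(A) = a₁₁M₁₁ - a₁₂M₁₂ + a₁₃M₁₃ - a₁₄M₁₄

M₁₁ = det[[4, 1, -1]; [-2, 0, 3]; [5, 1, 0]]
  = (4)·((0)(0) - (3)(1)) - (1)·((-2)(0) - (3)(5)) + (-1)·((-2)(1) - (0)(5))
  = (4)(-3) - (1)(-15) + (-1)(-2)
  = 5
M₁₂ = det[[3, 1, -1]; [-1, 0, 3]; [2, 1, 0]]
  = (3)·((0)(0) - (3)(1)) - (1)·((-1)(0) - (3)(2)) + (-1)·((-1)(1) - (0)(2))
  = (3)(-3) - (1)(-6) + (-1)(-1)
  = -2
M₁₃ = det[[3, 4, -1]; [-1, -2, 3]; [2, 5, 0]]
  = (3)·((-2)(0) - (3)(5)) - (4)·((-1)(0) - (3)(2)) + (-1)·((-1)(5) - (-2)(2))
  = (3)(-15) - (4)(-6) + (-1)(-1)
  = -20
M₁₄ = det[[3, 4, 1]; [-1, -2, 0]; [2, 5, 1]]
  = (3)·((-2)(1) - (0)(5)) - (4)·((-1)(1) - (0)(2)) + (1)·((-1)(5) - (-2)(2))
  = (3)(-2) - (4)(-1) + (1)(-1)
  = -3

det(A) = (-1)(5) - (-2)(-2) + (-1)(-20) - (-4)(-3) = -1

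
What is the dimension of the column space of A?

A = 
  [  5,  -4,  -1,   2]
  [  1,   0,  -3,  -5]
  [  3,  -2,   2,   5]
dim(Col(A)) = 3

Row reduce:
R2 → R2 - (1/5)·R1
R3 → R3 - (3/5)·R1
R3 → R3 - (1/2)·R2
REF = 
  [    5,    -4,    -1,     2]
  [    0,   4/5, -14/5, -27/5]
  [    0,     0,     4,  13/2]
Pivot columns: 1, 2, 3 → 3 pivots.
dim(Col(A)) = number of pivot columns = 3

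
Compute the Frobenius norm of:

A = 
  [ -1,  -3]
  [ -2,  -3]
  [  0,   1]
||A||_F = 4.899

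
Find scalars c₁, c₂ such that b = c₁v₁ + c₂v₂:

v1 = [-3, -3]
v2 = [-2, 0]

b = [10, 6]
c1 = -2, c2 = -2

b = -2·v1 + -2·v2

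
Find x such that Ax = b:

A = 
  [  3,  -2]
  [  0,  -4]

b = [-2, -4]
x = [0, 1]

Row reduce the augmented matrix [A|b]:
(already in echelon form)
REF = 
  [  3,  -2,  -2]
  [  0,  -4,  -4]

Back-substitution:
x₂ = (-4) / (-4) = 1
x₁ = (-2 - (-2)(1)) / 3 = 0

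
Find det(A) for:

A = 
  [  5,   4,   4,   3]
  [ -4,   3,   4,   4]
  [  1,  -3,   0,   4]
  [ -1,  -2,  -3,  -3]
Cofactor expansion along row 1: det(A) = a₁₁M₁₁ - a₁₂M₁₂ + a₁₃M₁₃ - a₁₄M₁₄

M₁₁ = det[[3, 4, 4]; [-3, 0, 4]; [-2, -3, -3]]
  = (3)·((0)(-3) - (4)(-3)) - (4)·((-3)(-3) - (4)(-2)) + (4)·((-3)(-3) - (0)(-2))
  = (3)(12) - (4)(17) + (4)(9)
  = 4
M₁₂ = det[[-4, 4, 4]; [1, 0, 4]; [-1, -3, -3]]
  = (-4)·((0)(-3) - (4)(-3)) - (4)·((1)(-3) - (4)(-1)) + (4)·((1)(-3) - (0)(-1))
  = (-4)(12) - (4)(1) + (4)(-3)
  = -64
M₁₃ = det[[-4, 3, 4]; [1, -3, 4]; [-1, -2, -3]]
  = (-4)·((-3)(-3) - (4)(-2)) - (3)·((1)(-3) - (4)(-1)) + (4)·((1)(-2) - (-3)(-1))
  = (-4)(17) - (3)(1) + (4)(-5)
  = -91
M₁₄ = det[[-4, 3, 4]; [1, -3, 0]; [-1, -2, -3]]
  = (-4)·((-3)(-3) - (0)(-2)) - (3)·((1)(-3) - (0)(-1)) + (4)·((1)(-2) - (-3)(-1))
  = (-4)(9) - (3)(-3) + (4)(-5)
  = -47

det(A) = (5)(4) - (4)(-64) + (4)(-91) - (3)(-47) = 53

det(A) = 53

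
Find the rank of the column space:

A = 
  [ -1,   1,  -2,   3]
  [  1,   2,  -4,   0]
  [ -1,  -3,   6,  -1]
dim(Col(A)) = 2

Row reduce:
R2 → R2 + (1)·R1
R3 → R3 - (1)·R1
R3 → R3 + (4/3)·R2
REF = 
  [ -1,   1,  -2,   3]
  [  0,   3,  -6,   3]
  [  0,   0,   0,   0]
Pivot columns: 1, 2 → 2 pivots.
dim(Col(A)) = number of pivot columns = 2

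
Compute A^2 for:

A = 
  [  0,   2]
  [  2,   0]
A² = A·A:
A²[1,1] = (0)(0) + (2)(2) = 4
A²[1,2] = (0)(2) + (2)(0) = 0
A²[2,1] = (2)(0) + (0)(2) = 0
A²[2,2] = (2)(2) + (0)(0) = 4
A² = 
  [  4,   0]
  [  0,   4]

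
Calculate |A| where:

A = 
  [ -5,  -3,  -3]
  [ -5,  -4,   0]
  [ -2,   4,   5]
109

Cofactor expansion along row 1:
det(A) = (-5)·((-4)(5) - (0)(4)) - (-3)·((-5)(5) - (0)(-2)) + (-3)·((-5)(4) - (-4)(-2))
  = (-5)(-20) - (-3)(-25) + (-3)(-28)
  = 109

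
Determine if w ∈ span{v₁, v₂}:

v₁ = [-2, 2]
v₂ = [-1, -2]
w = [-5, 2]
Yes

Form the augmented matrix and row-reduce:
[v₁|v₂|w] = 
  [ -2,  -1,  -5]
  [  2,  -2,   2]
R2 → R2 + (1)·R1
REF = 
  [ -2,  -1,  -5]
  [  0,  -3,  -3]

No row of the form [0 0 | nonzero], so the system is consistent. Back-substitution gives c₁ = 2, c₂ = 1: w = (2)·v₁ + (1)·v₂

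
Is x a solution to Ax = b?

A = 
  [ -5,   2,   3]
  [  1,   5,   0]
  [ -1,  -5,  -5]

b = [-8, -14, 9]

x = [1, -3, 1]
Yes

Ax = [-8, -14, 9] = b ✓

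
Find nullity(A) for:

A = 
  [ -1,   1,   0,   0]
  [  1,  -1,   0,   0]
nullity(A) = 3

Row reduce:
R2 → R2 + (1)·R1
REF = 
  [ -1,   1,   0,   0]
  [  0,   0,   0,   0]
Pivot columns: 1 → 1 pivot.
rank(A) = 1, so nullity(A) = 4 - 1 = 3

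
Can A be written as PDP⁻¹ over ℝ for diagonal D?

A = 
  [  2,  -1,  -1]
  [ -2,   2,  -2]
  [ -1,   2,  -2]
No

Characteristic polynomial: det(λI - A) = λ³ - 2λ² - 3λ - 4
By the rational root theorem any rational root is an integer dividing 4; none of those is a root, so p(λ) has no rational roots and hence (being an irreducible cubic) no repeated roots.
Discriminant of the cubic: Δ = -848
Δ < 0 ⇒ one real eigenvalue and a complex-conjugate pair: λ ≈ 3.284, -0.6421 + 0.8975i, -0.6421 - 0.8975i
Has complex eigenvalues (not diagonalizable over ℝ).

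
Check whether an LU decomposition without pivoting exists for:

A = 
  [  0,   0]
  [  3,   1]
No.
A[1,1] = 0 but A[2,1] = 3 ≠ 0. Any LU with L unit lower triangular has (LU)[1,1] = U[1,1] and (LU)[2,1] = L[2,1]·U[1,1]; matching A forces U[1,1] = 0, which then forces (LU)[2,1] = 0 ≠ 3. A row swap (pivoting) is required.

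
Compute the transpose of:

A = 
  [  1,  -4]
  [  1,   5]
Aᵀ = 
  [  1,   1]
  [ -4,   5]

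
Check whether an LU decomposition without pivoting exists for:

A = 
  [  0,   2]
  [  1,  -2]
No.
A[1,1] = 0 but A[2,1] = 1 ≠ 0. Any LU with L unit lower triangular has (LU)[1,1] = U[1,1] and (LU)[2,1] = L[2,1]·U[1,1]; matching A forces U[1,1] = 0, which then forces (LU)[2,1] = 0 ≠ 1. A row swap (pivoting) is required.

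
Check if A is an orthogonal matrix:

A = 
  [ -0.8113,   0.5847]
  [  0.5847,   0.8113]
Yes

AᵀA = 
  [  1.0001,   0]
  [  0,   1.0001]
≈ I (equal to I up to the 4-dp rounding of the entries)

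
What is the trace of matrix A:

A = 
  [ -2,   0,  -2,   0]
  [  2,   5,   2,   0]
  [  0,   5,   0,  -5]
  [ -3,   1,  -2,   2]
5

tr(A) = -2 + 5 + 0 + 2 = 5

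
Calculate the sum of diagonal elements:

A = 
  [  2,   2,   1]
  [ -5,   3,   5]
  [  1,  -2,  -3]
2

tr(A) = 2 + 3 + -3 = 2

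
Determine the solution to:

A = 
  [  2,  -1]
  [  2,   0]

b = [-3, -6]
Row reduce the augmented matrix [A|b]:
R2 → R2 - (1)·R1
REF = 
  [  2,  -1,  -3]
  [  0,   1,  -3]

Back-substitution:
x₂ = (-3) / 1 = -3
x₁ = (-3 - (-1)(-3)) / 2 = -3

x = [-3, -3]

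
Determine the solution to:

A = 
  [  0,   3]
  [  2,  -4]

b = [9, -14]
Row reduce the augmented matrix [A|b]:
Swap R1 ↔ R2
REF = 
  [  2,  -4, -14]
  [  0,   3,   9]

Back-substitution:
x₂ = 9 / 3 = 3
x₁ = (-14 - (-4)(3)) / 2 = -1

x = [-1, 3]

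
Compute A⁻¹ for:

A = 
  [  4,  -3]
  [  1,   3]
det(A) = (4)(3) - (-3)(1) = 15
For a 2×2 matrix, A⁻¹ = (1/det(A)) · [[d, -b], [-c, a]]
    = (1/15) · [[3, 3], [-1, 4]]

A⁻¹ = 
  [  1/5,   1/5]
  [-1/15,  4/15]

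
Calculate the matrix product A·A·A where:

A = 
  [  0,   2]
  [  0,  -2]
A² = A·A:
A²[1,1] = (0)(0) + (2)(0) = 0
A²[1,2] = (0)(2) + (2)(-2) = -4
A²[2,1] = (0)(0) + (-2)(0) = 0
A²[2,2] = (0)(2) + (-2)(-2) = 4
A² = 
  [  0,  -4]
  [  0,   4]

A^3 = A^2·A:
A^3[1,1] = (0)(0) + (-4)(0) = 0
A^3[1,2] = (0)(2) + (-4)(-2) = 8
A^3[2,1] = (0)(0) + (4)(0) = 0
A^3[2,2] = (0)(2) + (4)(-2) = -8
A^3 = 
  [  0,   8]
  [  0,  -8]

Therefore
A^3 = 
  [  0,   8]
  [  0,  -8]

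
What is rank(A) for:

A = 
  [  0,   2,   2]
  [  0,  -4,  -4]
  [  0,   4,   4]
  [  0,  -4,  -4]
rank(A) = 1

Row reduce:
R2 → R2 + (2)·R1
R3 → R3 - (2)·R1
R4 → R4 + (2)·R1
REF = 
  [  0,   2,   2]
  [  0,   0,   0]
  [  0,   0,   0]
  [  0,   0,   0]
Pivot columns: 2 → 1 pivot.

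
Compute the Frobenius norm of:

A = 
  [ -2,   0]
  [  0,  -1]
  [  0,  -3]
||A||_F = 3.742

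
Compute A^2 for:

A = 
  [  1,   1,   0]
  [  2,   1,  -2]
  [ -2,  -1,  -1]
A² = A·A:
A²[1,1] = (1)(1) + (1)(2) + (0)(-2) = 3
A²[1,2] = (1)(1) + (1)(1) + (0)(-1) = 2
A²[1,3] = (1)(0) + (1)(-2) + (0)(-1) = -2
A²[2,1] = (2)(1) + (1)(2) + (-2)(-2) = 8
A²[2,2] = (2)(1) + (1)(1) + (-2)(-1) = 5
A²[2,3] = (2)(0) + (1)(-2) + (-2)(-1) = 0
A²[3,1] = (-2)(1) + (-1)(2) + (-1)(-2) = -2
A²[3,2] = (-2)(1) + (-1)(1) + (-1)(-1) = -2
A²[3,3] = (-2)(0) + (-1)(-2) + (-1)(-1) = 3
A² = 
  [  3,   2,  -2]
  [  8,   5,   0]
  [ -2,  -2,   3]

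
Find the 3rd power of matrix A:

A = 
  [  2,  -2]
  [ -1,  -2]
A² = A·A:
A²[1,1] = (2)(2) + (-2)(-1) = 6
A²[1,2] = (2)(-2) + (-2)(-2) = 0
A²[2,1] = (-1)(2) + (-2)(-1) = 0
A²[2,2] = (-1)(-2) + (-2)(-2) = 6
A² = 
  [  6,   0]
  [  0,   6]

A^3 = A^2·A:
A^3[1,1] = (6)(2) + (0)(-1) = 12
A^3[1,2] = (6)(-2) + (0)(-2) = -12
A^3[2,1] = (0)(2) + (6)(-1) = -6
A^3[2,2] = (0)(-2) + (6)(-2) = -12
A^3 = 
  [ 12, -12]
  [ -6, -12]

Therefore
A^3 = 
  [ 12, -12]
  [ -6, -12]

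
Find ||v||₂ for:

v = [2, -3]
3.606

||v||₂ = √((2)² + (-3)²) = √13 = 3.606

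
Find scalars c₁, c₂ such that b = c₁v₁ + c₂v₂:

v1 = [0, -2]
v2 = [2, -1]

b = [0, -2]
c1 = 1, c2 = 0

b = 1·v1 + 0·v2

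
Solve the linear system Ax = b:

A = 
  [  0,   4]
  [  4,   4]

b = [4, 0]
x = [-1, 1]

Row reduce the augmented matrix [A|b]:
Swap R1 ↔ R2
REF = 
  [  4,   4,   0]
  [  0,   4,   4]

Back-substitution:
x₂ = 4 / 4 = 1
x₁ = (0 - (4)(1)) / 4 = -1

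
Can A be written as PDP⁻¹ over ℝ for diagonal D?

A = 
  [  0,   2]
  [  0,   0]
No

tr(A) = 0, det(A) = 0
Characteristic polynomial: λ² - tr(A)λ + det(A) = λ²
λ² = λ²
Eigenvalues: 0, 0
λ=0: alg. mult. = 2, geom. mult. = 2 - rank(A - (0)I) = 2 - 1 = 1
Sum of geometric multiplicities = 1 < n = 2, so there aren't enough independent eigenvectors.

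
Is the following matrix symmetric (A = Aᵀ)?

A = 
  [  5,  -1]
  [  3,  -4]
No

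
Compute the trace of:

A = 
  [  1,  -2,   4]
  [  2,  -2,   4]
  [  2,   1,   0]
-1

tr(A) = 1 + -2 + 0 = -1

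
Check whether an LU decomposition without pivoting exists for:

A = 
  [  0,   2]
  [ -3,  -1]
No.
A[1,1] = 0 but A[2,1] = -3 ≠ 0. Any LU with L unit lower triangular has (LU)[1,1] = U[1,1] and (LU)[2,1] = L[2,1]·U[1,1]; matching A forces U[1,1] = 0, which then forces (LU)[2,1] = 0 ≠ -3. A row swap (pivoting) is required.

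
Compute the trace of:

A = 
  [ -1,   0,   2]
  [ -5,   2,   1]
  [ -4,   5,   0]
1

tr(A) = -1 + 2 + 0 = 1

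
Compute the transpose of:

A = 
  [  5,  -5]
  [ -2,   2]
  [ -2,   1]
Aᵀ = 
  [  5,  -2,  -2]
  [ -5,   2,   1]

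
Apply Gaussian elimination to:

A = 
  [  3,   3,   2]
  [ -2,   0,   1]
Row operations:
R2 → R2 + (2/3)·R1

Resulting echelon form:
REF = 
  [  3,   3,   2]
  [  0,   2, 7/3]

Rank = 2 (number of non-zero pivot rows).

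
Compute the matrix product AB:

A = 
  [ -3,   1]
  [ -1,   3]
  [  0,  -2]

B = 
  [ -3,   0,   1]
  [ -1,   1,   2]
AB = 
  [  8,   1,  -1]
  [  0,   3,   5]
  [  2,  -2,  -4]

A is 3×2 and B is 2×3, so AB is 3×3. Each entry is (row of A)·(column of B):
AB[1,1] = (-3)(-3) + (1)(-1) = 8
AB[1,2] = (-3)(0) + (1)(1) = 1
AB[1,3] = (-3)(1) + (1)(2) = -1
AB[2,1] = (-1)(-3) + (3)(-1) = 0
AB[2,2] = (-1)(0) + (3)(1) = 3
AB[2,3] = (-1)(1) + (3)(2) = 5
AB[3,1] = (0)(-3) + (-2)(-1) = 2
AB[3,2] = (0)(0) + (-2)(1) = -2
AB[3,3] = (0)(1) + (-2)(2) = -4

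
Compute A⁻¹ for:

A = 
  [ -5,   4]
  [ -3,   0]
det(A) = (-5)(0) - (4)(-3) = 12
For a 2×2 matrix, A⁻¹ = (1/det(A)) · [[d, -b], [-c, a]]
    = (1/12) · [[0, -4], [3, -5]]

A⁻¹ = 
  [    0,  -1/3]
  [  1/4, -5/12]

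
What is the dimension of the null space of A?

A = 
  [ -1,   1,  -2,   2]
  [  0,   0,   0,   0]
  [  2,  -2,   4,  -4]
nullity(A) = 3

Row reduce:
R3 → R3 + (2)·R1
REF = 
  [ -1,   1,  -2,   2]
  [  0,   0,   0,   0]
  [  0,   0,   0,   0]
Pivot columns: 1 → 1 pivot.
rank(A) = 1, so nullity(A) = 4 - 1 = 3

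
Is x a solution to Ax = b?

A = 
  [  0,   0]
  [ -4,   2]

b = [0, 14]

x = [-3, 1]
Yes

Ax = [0, 14] = b ✓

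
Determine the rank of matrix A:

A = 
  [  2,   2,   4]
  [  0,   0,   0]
rank(A) = 1

Row reduce:
(no row operations needed)
REF = 
  [  2,   2,   4]
  [  0,   0,   0]
Pivot columns: 1 → 1 pivot.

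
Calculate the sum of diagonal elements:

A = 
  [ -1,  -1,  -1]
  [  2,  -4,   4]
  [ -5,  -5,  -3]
-8

tr(A) = -1 + -4 + -3 = -8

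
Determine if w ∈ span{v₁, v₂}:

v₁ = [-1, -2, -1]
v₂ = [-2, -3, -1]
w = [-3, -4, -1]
Yes

Form the augmented matrix and row-reduce:
[v₁|v₂|w] = 
  [ -1,  -2,  -3]
  [ -2,  -3,  -4]
  [ -1,  -1,  -1]
R2 → R2 - (2)·R1
R3 → R3 - (1)·R1
R3 → R3 - (1)·R2
REF = 
  [ -1,  -2,  -3]
  [  0,   1,   2]
  [  0,   0,   0]

No row of the form [0 0 | nonzero], so the system is consistent. Back-substitution gives c₁ = -1, c₂ = 2: w = (-1)·v₁ + (2)·v₂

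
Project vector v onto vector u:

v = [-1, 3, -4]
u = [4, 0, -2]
v·u = (-1)(4) + (3)(0) + (-4)(-2) = 4
u·u = (4)² + (0)² + (-2)² = 20
proj_u(v) = (v·u / u·u) × u = (4/20) × u = (1/5) × u

proj_u(v) = [4/5, 0, -2/5]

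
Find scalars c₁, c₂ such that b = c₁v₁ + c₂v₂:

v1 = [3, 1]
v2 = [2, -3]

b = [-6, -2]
c1 = -2, c2 = 0

b = -2·v1 + 0·v2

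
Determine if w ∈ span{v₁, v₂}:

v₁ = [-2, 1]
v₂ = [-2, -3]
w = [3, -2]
Yes

Form the augmented matrix and row-reduce:
[v₁|v₂|w] = 
  [ -2,  -2,   3]
  [  1,  -3,  -2]
R2 → R2 + (1/2)·R1
REF = 
  [  -2,   -2,    3]
  [   0,   -4, -1/2]

No row of the form [0 0 | nonzero], so the system is consistent. Back-substitution gives c₁ = -13/8, c₂ = 1/8: w = (-13/8)·v₁ + (1/8)·v₂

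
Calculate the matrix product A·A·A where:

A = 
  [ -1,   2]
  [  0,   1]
A² = A·A:
A²[1,1] = (-1)(-1) + (2)(0) = 1
A²[1,2] = (-1)(2) + (2)(1) = 0
A²[2,1] = (0)(-1) + (1)(0) = 0
A²[2,2] = (0)(2) + (1)(1) = 1
A² = 
  [  1,   0]
  [  0,   1]

A^3 = A^2·A:
A^3[1,1] = (1)(-1) + (0)(0) = -1
A^3[1,2] = (1)(2) + (0)(1) = 2
A^3[2,1] = (0)(-1) + (1)(0) = 0
A^3[2,2] = (0)(2) + (1)(1) = 1
A^3 = 
  [ -1,   2]
  [  0,   1]

Therefore
A^3 = 
  [ -1,   2]
  [  0,   1]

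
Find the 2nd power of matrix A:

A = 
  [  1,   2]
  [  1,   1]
A² = A·A:
A²[1,1] = (1)(1) + (2)(1) = 3
A²[1,2] = (1)(2) + (2)(1) = 4
A²[2,1] = (1)(1) + (1)(1) = 2
A²[2,2] = (1)(2) + (1)(1) = 3
A² = 
  [  3,   4]
  [  2,   3]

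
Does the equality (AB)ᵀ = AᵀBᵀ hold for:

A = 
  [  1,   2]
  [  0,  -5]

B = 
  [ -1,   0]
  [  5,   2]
No

(AB)ᵀ = 
  [  9, -25]
  [  4, -10]

AᵀBᵀ = 
  [ -1,   5]
  [ -2,   0]

The two matrices differ, so (AB)ᵀ ≠ AᵀBᵀ in general. The correct identity is (AB)ᵀ = BᵀAᵀ.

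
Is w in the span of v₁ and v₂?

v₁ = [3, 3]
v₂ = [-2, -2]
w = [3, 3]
Yes

Form the augmented matrix and row-reduce:
[v₁|v₂|w] = 
  [  3,  -2,   3]
  [  3,  -2,   3]
R2 → R2 - (1)·R1
REF = 
  [  3,  -2,   3]
  [  0,   0,   0]

No row of the form [0 0 | nonzero], so the system is consistent. Back-substitution gives c₁ = 1, c₂ = 0: w = (1)·v₁ + (0)·v₂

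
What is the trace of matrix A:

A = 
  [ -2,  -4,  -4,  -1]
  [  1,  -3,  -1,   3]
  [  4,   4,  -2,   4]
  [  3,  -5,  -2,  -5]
-12

tr(A) = -2 + -3 + -2 + -5 = -12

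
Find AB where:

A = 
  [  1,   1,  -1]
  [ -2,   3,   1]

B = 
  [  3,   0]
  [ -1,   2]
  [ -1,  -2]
AB = 
  [  3,   4]
  [-10,   4]

A is 2×3 and B is 3×2, so AB is 2×2. Each entry is (row of A)·(column of B):
AB[1,1] = (1)(3) + (1)(-1) + (-1)(-1) = 3
AB[1,2] = (1)(0) + (1)(2) + (-1)(-2) = 4
AB[2,1] = (-2)(3) + (3)(-1) + (1)(-1) = -10
AB[2,2] = (-2)(0) + (3)(2) + (1)(-2) = 4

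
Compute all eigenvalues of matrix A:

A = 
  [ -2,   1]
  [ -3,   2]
λ = 1, -1

tr(A) = 0, det(A) = -1
Characteristic polynomial: λ² - tr(A)λ + det(A) = λ² - 1
λ² - 1 = (λ + 1)(λ - 1)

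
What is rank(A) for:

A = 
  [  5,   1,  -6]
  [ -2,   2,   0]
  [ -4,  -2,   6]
rank(A) = 2

Row reduce:
R2 → R2 + (2/5)·R1
R3 → R3 + (4/5)·R1
R3 → R3 + (1/2)·R2
REF = 
  [    5,     1,    -6]
  [    0,  12/5, -12/5]
  [    0,     0,     0]
Pivot columns: 1, 2 → 2 pivots.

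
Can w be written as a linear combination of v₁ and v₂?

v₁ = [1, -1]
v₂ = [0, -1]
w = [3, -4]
Yes

Form the augmented matrix and row-reduce:
[v₁|v₂|w] = 
  [  1,   0,   3]
  [ -1,  -1,  -4]
R2 → R2 + (1)·R1
REF = 
  [  1,   0,   3]
  [  0,  -1,  -1]

No row of the form [0 0 | nonzero], so the system is consistent. Back-substitution gives c₁ = 3, c₂ = 1: w = (3)·v₁ + (1)·v₂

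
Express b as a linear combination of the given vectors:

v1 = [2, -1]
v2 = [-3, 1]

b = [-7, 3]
c1 = -2, c2 = 1

b = -2·v1 + 1·v2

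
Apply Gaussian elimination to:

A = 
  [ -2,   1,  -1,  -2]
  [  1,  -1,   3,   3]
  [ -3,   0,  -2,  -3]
Row operations:
R2 → R2 + (1/2)·R1
R3 → R3 - (3/2)·R1
R3 → R3 - (3)·R2

Resulting echelon form:
REF = 
  [  -2,    1,   -1,   -2]
  [   0, -1/2,  5/2,    2]
  [   0,    0,   -8,   -6]

Rank = 3 (number of non-zero pivot rows).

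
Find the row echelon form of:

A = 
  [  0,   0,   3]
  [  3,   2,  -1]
Row operations:
Swap R1 ↔ R2

Resulting echelon form:
REF = 
  [  3,   2,  -1]
  [  0,   0,   3]

Rank = 2 (number of non-zero pivot rows).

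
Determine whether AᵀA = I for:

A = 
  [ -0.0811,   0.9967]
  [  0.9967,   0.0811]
Yes

AᵀA = 
  [  1,   0]
  [  0,   1]
≈ I (equal to I up to the 4-dp rounding of the entries)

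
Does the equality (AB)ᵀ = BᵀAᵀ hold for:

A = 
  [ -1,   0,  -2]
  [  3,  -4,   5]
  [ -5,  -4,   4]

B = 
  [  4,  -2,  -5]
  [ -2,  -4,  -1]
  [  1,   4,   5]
Yes

(AB)ᵀ = 
  [ -6,  25,  -8]
  [ -6,  30,  42]
  [ -5,  14,  49]

BᵀAᵀ = 
  [ -6,  25,  -8]
  [ -6,  30,  42]
  [ -5,  14,  49]

Both sides are equal — this is the standard identity (AB)ᵀ = BᵀAᵀ, which holds for all A, B.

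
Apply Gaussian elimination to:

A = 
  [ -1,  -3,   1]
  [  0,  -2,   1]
Row operations:
No row operations needed (already in echelon form).

Resulting echelon form:
REF = 
  [ -1,  -3,   1]
  [  0,  -2,   1]

Rank = 2 (number of non-zero pivot rows).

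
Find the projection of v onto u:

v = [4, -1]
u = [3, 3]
v·u = (4)(3) + (-1)(3) = 9
u·u = (3)² + (3)² = 18
proj_u(v) = (v·u / u·u) × u = (9/18) × u = (1/2) × u

proj_u(v) = [3/2, 3/2]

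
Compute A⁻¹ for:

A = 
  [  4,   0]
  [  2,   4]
det(A) = (4)(4) - (0)(2) = 16
For a 2×2 matrix, A⁻¹ = (1/det(A)) · [[d, -b], [-c, a]]
    = (1/16) · [[4, 0], [-2, 4]]

A⁻¹ = 
  [ 1/4,    0]
  [-1/8,  1/4]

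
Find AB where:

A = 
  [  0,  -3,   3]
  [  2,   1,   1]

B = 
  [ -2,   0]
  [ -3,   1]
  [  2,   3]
AB = 
  [ 15,   6]
  [ -5,   4]

A is 2×3 and B is 3×2, so AB is 2×2. Each entry is (row of A)·(column of B):
AB[1,1] = (0)(-2) + (-3)(-3) + (3)(2) = 15
AB[1,2] = (0)(0) + (-3)(1) + (3)(3) = 6
AB[2,1] = (2)(-2) + (1)(-3) + (1)(2) = -5
AB[2,2] = (2)(0) + (1)(1) + (1)(3) = 4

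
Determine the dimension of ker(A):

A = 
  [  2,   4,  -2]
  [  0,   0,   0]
nullity(A) = 2

Row reduce:
(no row operations needed)
REF = 
  [  2,   4,  -2]
  [  0,   0,   0]
Pivot columns: 1 → 1 pivot.
rank(A) = 1, so nullity(A) = 3 - 1 = 2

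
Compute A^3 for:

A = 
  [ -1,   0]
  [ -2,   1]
A^3 = 
  [ -1,   0]
  [ -2,   1]

A² = A·A:
A²[1,1] = (-1)(-1) + (0)(-2) = 1
A²[1,2] = (-1)(0) + (0)(1) = 0
A²[2,1] = (-2)(-1) + (1)(-2) = 0
A²[2,2] = (-2)(0) + (1)(1) = 1
A² = 
  [  1,   0]
  [  0,   1]

A^3 = A^2·A:
A^3[1,1] = (1)(-1) + (0)(-2) = -1
A^3[1,2] = (1)(0) + (0)(1) = 0
A^3[2,1] = (0)(-1) + (1)(-2) = -2
A^3[2,2] = (0)(0) + (1)(1) = 1
A^3 = 
  [ -1,   0]
  [ -2,   1]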